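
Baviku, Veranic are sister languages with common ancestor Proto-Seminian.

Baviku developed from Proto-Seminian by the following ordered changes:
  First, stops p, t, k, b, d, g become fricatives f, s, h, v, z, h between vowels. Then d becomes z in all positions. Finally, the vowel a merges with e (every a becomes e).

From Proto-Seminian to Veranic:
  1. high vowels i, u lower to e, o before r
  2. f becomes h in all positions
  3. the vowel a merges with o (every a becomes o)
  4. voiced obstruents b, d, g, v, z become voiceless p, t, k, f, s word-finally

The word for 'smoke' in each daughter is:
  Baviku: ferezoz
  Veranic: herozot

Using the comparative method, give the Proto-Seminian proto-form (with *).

*ferazod

Position 4: Baviku has e, Veranic has o. Taking the neighbouring segments as reconstructed: Baviku e could go back to *a or *e; Veranic o could go back to *a or *o — the one source consistent with every daughter is *a.
Position 7: Baviku has z, Veranic has t. Taking the neighbouring segments as reconstructed: Baviku z could go back to *d or *z; Veranic t could go back to *t or *d — the one source consistent with every daughter is *d.
This points to *ferazod. Verify forward in each daughter:
Baviku: *ferazod
  ferazod (rule 1 does not apply)
  ferazod → ferazoz   [unconditioned shift]
  ferazoz → ferezoz   [vowel merger]
  giving Baviku ferezoz.
Veranic: *ferazod > herazod > herozod > herozot  (by unconditioned shift, vowel merger, final devoicing)
*ferazod is the unique common source.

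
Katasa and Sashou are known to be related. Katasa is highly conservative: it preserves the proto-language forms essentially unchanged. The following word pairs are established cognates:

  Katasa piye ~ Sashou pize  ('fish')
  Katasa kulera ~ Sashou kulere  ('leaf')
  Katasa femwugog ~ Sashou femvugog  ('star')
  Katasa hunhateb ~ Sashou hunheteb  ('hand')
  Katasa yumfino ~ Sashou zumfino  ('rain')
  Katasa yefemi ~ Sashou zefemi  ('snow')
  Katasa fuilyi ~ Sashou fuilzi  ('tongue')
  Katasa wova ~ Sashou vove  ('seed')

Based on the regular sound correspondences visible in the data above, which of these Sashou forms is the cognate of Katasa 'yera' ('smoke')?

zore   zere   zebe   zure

zere

yefemi ~ zefemi — Katasa y corresponds to Sashou z word-initially before a front vowel.
kulera ~ kulere, wova ~ vove — Katasa a corresponds to Sashou e word-finally.
Applying these to Katasa 'yera':
  yera → zera   (y→z word-initially before a front vowel)
  zera → zere   (a→e word-finally)
So the Sashou cognate is 'zere'.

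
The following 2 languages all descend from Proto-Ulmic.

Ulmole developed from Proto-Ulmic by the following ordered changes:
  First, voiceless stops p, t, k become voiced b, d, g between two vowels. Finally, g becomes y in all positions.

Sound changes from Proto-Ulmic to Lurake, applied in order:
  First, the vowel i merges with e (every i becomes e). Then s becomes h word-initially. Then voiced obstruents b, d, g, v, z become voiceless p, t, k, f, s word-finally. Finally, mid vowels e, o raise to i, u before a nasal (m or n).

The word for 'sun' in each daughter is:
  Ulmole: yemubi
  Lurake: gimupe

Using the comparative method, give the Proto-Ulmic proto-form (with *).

*gemupi

Position 5: Ulmole has b, Lurake has p. Taking the neighbouring segments as reconstructed: Ulmole b could go back to *p or *b; Lurake p can only go back to *p — the one source consistent with every daughter is *p.
Position 2: Ulmole has e, Lurake has i. Ulmole preserves e here (none of its changes turn any other segment into e), so the proto-segment is *e.
Position 6: Ulmole has i, Lurake has e. Ulmole preserves i here (none of its changes turn any other segment into i), so the proto-segment is *i.
Verify the candidate proto-form against each daughter:
Ulmole: start from *gemupi.
  rule 1 (intervocalic voicing): gemupi → gemubi
  rule 2 (unconditioned shift): gemubi → yemubi
  ⇒ Ulmole yemubi
Lurake: *gemupi
  gemupi → gemupe   [vowel merger]
  gemupe (rule 2 does not apply)
  gemupe (rule 3 does not apply)
  gemupe → gimupe   [pre-nasal raising]
  giving Lurake gimupe.
Only *gemupi yields all of Ulmole yemubi, Lurake gimupe.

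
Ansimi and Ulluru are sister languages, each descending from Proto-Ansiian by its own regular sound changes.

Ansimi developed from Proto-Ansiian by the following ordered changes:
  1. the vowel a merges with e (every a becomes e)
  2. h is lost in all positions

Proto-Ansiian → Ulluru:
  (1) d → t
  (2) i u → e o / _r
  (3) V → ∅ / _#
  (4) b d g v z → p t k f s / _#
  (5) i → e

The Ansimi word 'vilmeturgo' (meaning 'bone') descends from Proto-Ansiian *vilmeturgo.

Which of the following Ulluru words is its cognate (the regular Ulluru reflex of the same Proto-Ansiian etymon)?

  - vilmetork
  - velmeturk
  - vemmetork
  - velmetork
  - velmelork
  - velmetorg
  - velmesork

Ulluru: *vilmeturgo > vilmetorgo > vilmetorg > vilmetork > velmetork  (by pre-rhotic lowering, apocope, final devoicing, vowel merger)

velmetork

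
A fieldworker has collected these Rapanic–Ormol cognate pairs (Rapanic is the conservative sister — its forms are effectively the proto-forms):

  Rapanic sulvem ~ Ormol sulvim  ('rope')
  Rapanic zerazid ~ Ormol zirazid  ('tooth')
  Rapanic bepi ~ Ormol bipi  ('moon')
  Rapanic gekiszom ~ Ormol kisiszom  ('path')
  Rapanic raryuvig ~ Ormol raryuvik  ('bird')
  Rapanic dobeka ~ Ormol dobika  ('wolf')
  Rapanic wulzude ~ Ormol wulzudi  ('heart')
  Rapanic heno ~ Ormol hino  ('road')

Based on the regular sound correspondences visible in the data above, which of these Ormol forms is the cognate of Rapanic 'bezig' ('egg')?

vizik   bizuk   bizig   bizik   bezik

gekiszom ~ kisiszom, dobeka ~ dobika — Rapanic e corresponds to Ormol i after a consonant, before a consonant other than r, m, n, p, b, f, v.
raryuvig ~ raryuvik — Rapanic g corresponds to Ormol k word-finally.
Applying these to Rapanic 'bezig':
  bezig → bizig   (e→i after a consonant, before a consonant other than r, m, n, p, b, f, v)
  bizig → bizik   (g→k word-finally)
So the Ormol cognate is 'bizik'.

bizik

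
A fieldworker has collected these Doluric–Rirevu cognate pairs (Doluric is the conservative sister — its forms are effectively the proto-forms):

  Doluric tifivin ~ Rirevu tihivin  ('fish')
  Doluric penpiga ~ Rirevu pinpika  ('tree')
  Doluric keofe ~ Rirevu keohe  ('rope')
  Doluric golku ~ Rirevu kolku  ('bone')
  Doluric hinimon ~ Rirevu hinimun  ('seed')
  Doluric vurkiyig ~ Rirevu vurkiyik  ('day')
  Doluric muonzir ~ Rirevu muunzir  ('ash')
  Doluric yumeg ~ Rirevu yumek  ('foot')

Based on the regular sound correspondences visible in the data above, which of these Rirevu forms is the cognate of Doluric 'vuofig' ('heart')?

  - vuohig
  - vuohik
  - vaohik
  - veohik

tifivin ~ tihivin — Doluric f corresponds to Rirevu h between vowels (before a front vowel).
vurkiyig ~ vurkiyik, yumeg ~ yumek — Doluric g corresponds to Rirevu k word-finally.
Applying these to Doluric 'vuofig':
  vuofig → vuohig   (f→h between vowels (before a front vowel))
  vuohig → vuohik   (g→k word-finally)
So the Rirevu cognate is 'vuohik'.

vuohik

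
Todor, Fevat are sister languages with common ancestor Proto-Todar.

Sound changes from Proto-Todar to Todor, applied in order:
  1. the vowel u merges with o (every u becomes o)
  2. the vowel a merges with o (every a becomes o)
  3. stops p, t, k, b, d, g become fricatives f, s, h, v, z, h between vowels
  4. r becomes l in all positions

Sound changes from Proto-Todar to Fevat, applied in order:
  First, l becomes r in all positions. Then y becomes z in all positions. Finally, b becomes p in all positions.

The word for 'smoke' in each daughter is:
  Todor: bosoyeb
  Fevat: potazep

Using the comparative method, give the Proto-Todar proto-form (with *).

*botayeb

Position 3: Todor has s, Fevat has t. Fevat preserves t here (none of its changes turn any other segment into t), so the proto-segment is *t.
Position 5: Todor has y, Fevat has z. Todor preserves y here (none of its changes turn any other segment into y), so the proto-segment is *y.
Verify the candidate proto-form against each daughter:
Todor: *botayeb > botoyeb > bosoyeb  (by vowel merger, intervocalic lenition)
Fevat: *botayeb > botazeb > potazep  (by unconditioned shift, unconditioned shift)
Only *botayeb yields all of Todor bosoyeb, Fevat potazep.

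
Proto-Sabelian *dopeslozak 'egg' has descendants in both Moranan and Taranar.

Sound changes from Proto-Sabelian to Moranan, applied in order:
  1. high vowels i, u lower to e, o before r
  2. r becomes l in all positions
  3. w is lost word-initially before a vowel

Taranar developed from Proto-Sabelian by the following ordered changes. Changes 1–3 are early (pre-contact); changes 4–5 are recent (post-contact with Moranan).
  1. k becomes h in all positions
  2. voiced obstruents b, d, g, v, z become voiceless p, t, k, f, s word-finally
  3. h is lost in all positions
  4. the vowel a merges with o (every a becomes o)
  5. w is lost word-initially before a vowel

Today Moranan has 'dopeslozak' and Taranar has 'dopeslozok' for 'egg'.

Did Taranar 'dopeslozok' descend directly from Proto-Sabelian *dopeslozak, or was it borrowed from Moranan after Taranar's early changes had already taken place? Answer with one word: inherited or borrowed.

borrowed

If inherited, *dopeslozak would pass through all of Taranar's changes:
Taranar: *dopeslozak
  dopeslozak → dopeslozah   [unconditioned shift]
  dopeslozah (rule 2 does not apply)
  dopeslozah → dopesloza   [h-loss]
  dopesloza → dopeslozo   [vowel merger]
  dopeslozo (rule 5 does not apply)
  giving Taranar dopeslozo.
If borrowed from Moranan 'dopeslozak' after the early changes, it would undergo only the recent ones:
  rule 4 (vowel merger): dopeslozak → dopeslozok
  rule 5 (glide loss): no change (dopeslozok)
  ⇒ as a loan: dopeslozok
Taranar 'dopeslozok' matches the loan outcome 'dopeslozok', not the inherited 'dopeslozo' — it skipped the early Taranar changes, so it was borrowed from Moranan.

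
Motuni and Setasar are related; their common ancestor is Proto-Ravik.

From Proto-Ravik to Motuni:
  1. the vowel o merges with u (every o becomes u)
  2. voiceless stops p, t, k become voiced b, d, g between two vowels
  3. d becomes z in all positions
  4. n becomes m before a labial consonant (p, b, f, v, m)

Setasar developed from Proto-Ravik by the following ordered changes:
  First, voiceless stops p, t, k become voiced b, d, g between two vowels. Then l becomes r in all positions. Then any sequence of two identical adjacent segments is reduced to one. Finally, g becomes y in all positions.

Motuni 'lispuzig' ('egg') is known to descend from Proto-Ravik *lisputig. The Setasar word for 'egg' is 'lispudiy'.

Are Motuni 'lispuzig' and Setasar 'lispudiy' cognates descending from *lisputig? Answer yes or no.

Derive the expected Setasar reflex of *lisputig:
Setasar: *lisputig
  lisputig → lispudig   [intervocalic voicing]
  lispudig → rispudig   [unconditioned shift]
  rispudig (rule 3 does not apply)
  rispudig → rispudiy   [unconditioned shift]
  giving Setasar rispudiy.
The regular Setasar reflex would be 'rispudiy', but the attested form is 'lispudiy'. The correspondence is irregular, so they are not cognates (the Setasar form has a different source).

no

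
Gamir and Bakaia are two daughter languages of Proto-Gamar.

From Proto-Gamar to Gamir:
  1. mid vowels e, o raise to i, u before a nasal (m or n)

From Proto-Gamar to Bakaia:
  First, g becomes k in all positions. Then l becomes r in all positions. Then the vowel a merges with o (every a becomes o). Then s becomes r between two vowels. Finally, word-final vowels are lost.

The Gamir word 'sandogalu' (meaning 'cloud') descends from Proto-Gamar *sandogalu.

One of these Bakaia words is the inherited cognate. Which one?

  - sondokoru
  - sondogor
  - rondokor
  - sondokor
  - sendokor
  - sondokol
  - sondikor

sondokor

Bakaia: start from *sandogalu.
  rule 1 (unconditioned shift): sandogalu → sandokalu
  rule 2 (unconditioned shift): sandokalu → sandokaru
  rule 3 (vowel merger): sandokaru → sondokoru
  rule 4: no change — sondokoru
  rule 5 (apocope): sondokoru → sondokor
  ⇒ Bakaia sondokor
Only 'sondokor' matches the regular Bakaia development of *sandogalu.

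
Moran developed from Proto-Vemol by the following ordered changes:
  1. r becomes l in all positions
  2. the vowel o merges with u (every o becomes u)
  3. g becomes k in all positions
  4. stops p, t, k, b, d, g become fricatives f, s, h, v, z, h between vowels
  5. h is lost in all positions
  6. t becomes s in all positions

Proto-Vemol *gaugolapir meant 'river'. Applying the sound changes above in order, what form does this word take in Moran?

kauulafil

Moran: *gaugolapir
  gaugolapir → gaugolapil   [unconditioned shift]
  gaugolapil → gaugulapil   [vowel merger]
  gaugulapil → kaukulapil   [unconditioned shift]
  kaukulapil → kauhulafil   [intervocalic lenition]
  kauhulafil → kauulafil   [h-loss]
  kauulafil (rule 6 does not apply)
  giving Moran kauulafil.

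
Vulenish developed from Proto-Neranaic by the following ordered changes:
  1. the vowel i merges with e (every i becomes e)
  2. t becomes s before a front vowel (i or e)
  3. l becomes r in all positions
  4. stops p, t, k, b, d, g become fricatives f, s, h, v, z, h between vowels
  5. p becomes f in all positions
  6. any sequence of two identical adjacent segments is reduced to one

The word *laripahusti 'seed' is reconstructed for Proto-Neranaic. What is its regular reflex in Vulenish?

Vulenish: *laripahusti
  laripahusti → larepahuste   [vowel merger]
  larepahuste → larepahusse   [palatalisation]
  larepahusse → rarepahusse   [unconditioned shift]
  rarepahusse → rarefahusse   [intervocalic lenition]
  rarefahusse (rule 5 does not apply)
  rarefahusse → rarefahuse   [degemination]
  giving Vulenish rarefahuse.

rarefahuse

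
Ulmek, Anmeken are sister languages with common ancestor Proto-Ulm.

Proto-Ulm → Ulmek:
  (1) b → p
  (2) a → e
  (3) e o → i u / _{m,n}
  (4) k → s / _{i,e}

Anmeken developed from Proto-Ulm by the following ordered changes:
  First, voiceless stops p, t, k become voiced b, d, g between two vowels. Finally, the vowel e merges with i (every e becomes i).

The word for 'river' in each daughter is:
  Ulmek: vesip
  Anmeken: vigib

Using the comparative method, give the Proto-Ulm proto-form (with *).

Position 3: Ulmek has s, Anmeken has g. Taking the neighbouring segments as reconstructed: Ulmek s could go back to *k or *s; Anmeken g could go back to *k or *g — the one source consistent with every daughter is *k.
Position 5: Ulmek has p, Anmeken has b. Taking the neighbouring segments as reconstructed: Ulmek p could go back to *p or *b; Anmeken b can only go back to *b — the one source consistent with every daughter is *b.
Continuing position by position gives *vekib; check it forward:
Ulmek: *vekib > vekip > vesip  (by unconditioned shift, palatalisation)
Anmeken: *vekib > vegib > vigib  (by intervocalic voicing, vowel merger)
Only *vekib yields all of Ulmek vesip, Anmeken vigib.

*vekib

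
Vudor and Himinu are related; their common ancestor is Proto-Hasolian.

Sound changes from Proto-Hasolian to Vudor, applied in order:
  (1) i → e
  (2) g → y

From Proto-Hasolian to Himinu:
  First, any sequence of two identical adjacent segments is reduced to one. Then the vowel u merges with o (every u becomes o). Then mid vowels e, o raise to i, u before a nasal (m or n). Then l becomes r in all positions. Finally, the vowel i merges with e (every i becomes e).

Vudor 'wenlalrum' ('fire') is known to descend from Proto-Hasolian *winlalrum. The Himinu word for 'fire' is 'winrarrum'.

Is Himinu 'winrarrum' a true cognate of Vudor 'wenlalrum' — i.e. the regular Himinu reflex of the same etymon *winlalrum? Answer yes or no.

no

Derive the expected Himinu reflex of *winlalrum:
Himinu: *winlalrum > winlalrom > winlalrum > winrarrum > wenrarrum  (by vowel merger, pre-nasal raising, unconditioned shift, vowel merger)
The regular Himinu reflex would be 'wenrarrum', but the attested form is 'winrarrum'. The correspondence is irregular, so they are not cognates (the Himinu form has a different source).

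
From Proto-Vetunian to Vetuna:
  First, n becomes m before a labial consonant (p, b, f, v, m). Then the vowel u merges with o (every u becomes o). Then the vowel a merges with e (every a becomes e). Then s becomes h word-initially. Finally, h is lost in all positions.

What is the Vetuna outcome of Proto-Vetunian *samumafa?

Vetuna: *samumafa
  samumafa (rule 1 does not apply)
  samumafa → samomafa   [vowel merger]
  samomafa → semomefe   [vowel merger]
  semomefe → hemomefe   [debuccalisation]
  hemomefe → emomefe   [h-loss]
  giving Vetuna emomefe.

emomefe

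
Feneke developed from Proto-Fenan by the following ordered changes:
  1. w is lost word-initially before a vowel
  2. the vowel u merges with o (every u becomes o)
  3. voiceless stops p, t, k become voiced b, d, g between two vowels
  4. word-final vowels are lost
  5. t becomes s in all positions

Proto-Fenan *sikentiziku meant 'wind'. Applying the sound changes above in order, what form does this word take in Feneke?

sigensizig

Feneke: *sikentiziku > sikentiziko > sigentizigo > sigentizig > sigensizig  (by vowel merger, intervocalic voicing, apocope, unconditioned shift)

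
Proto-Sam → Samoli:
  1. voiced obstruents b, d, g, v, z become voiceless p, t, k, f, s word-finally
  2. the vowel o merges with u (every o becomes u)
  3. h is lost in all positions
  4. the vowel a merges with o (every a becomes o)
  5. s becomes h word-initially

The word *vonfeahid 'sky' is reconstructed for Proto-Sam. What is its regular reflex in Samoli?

vunfeoit

Samoli: *vonfeahid > vonfeahit > vunfeahit > vunfeait > vunfeoit  (by final devoicing, vowel merger, h-loss, vowel merger)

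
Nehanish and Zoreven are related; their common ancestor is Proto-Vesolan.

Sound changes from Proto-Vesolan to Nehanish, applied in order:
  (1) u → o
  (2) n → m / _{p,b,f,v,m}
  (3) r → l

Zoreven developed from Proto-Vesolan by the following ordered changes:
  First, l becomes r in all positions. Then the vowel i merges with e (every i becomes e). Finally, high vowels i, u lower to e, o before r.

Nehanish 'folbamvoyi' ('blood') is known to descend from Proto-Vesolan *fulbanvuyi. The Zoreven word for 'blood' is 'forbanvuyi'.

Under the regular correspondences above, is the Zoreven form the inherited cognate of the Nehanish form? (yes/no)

Derive the expected Zoreven reflex of *fulbanvuyi:
Zoreven: *fulbanvuyi
  fulbanvuyi → furbanvuyi   [unconditioned shift]
  furbanvuyi → furbanvuye   [vowel merger]
  furbanvuye → forbanvuye   [pre-rhotic lowering]
  giving Zoreven forbanvuye.
The regular Zoreven reflex would be 'forbanvuye', but the attested form is 'forbanvuyi'. The correspondence is irregular, so they are not cognates (the Zoreven form has a different source).

no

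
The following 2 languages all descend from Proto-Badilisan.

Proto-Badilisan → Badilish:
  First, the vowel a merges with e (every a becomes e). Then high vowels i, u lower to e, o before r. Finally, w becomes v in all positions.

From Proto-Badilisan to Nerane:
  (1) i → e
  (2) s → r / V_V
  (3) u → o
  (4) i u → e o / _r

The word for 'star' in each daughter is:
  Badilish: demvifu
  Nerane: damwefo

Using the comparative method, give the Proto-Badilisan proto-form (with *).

Position 2: Badilish has e, Nerane has a. Nerane preserves a here (none of its changes turn any other segment into a), so the proto-segment is *a.
Position 5: Badilish has i, Nerane has e. Badilish preserves i here (none of its changes turn any other segment into i), so the proto-segment is *i.
Position 4: Badilish has v, Nerane has w. Nerane preserves w here (none of its changes turn any other segment into w), so the proto-segment is *w.
Continuing position by position gives *damwifu; check it forward:
Badilish: *damwifu > demwifu > demvifu  (by vowel merger, unconditioned shift)
Nerane: start from *damwifu.
  rule 1 (vowel merger): damwifu → damwefu
  rule 2: no change — damwefu
  rule 3 (vowel merger): damwefu → damwefo
  rule 4: no change — damwefo
  ⇒ Nerane damwefo
No other proto-form is consistent with every reflex, so the reconstruction is *damwifu.

*damwifu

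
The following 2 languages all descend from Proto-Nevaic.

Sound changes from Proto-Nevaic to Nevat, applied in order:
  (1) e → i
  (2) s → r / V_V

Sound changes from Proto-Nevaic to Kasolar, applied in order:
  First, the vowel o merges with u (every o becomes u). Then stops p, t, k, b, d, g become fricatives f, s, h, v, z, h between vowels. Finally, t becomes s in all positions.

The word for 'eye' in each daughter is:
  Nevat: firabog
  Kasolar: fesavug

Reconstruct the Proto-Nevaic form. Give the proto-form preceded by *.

Position 2: Nevat has i, Kasolar has e. Kasolar preserves e here (none of its changes turn any other segment into e), so the proto-segment is *e.
Position 3: Nevat has r, Kasolar has s. Taking the neighbouring segments as reconstructed: Nevat r could go back to *s or *r; Kasolar s could go back to *t or *s — the one source consistent with every daughter is *s.
This points to *fesabog. Verify forward in each daughter:
Nevat: *fesabog > fisabog > firabog  (by vowel merger, rhotacism)
Kasolar: *fesabog
  fesabog → fesabug   [vowel merger]
  fesabug → fesavug   [intervocalic lenition]
  fesavug (rule 3 does not apply)
  giving Kasolar fesavug.
*fesabog is the unique common source.

*fesabog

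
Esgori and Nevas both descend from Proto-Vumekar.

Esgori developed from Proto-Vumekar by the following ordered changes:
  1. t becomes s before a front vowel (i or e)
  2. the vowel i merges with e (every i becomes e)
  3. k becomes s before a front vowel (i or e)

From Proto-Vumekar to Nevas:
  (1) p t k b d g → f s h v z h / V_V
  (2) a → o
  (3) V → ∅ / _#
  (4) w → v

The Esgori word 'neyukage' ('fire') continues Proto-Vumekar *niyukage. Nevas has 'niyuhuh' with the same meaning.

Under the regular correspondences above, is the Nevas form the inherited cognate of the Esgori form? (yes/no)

no

Derive the expected Nevas reflex of *niyukage:
Nevas: start from *niyukage.
  rule 1 (intervocalic lenition): niyukage → niyuhahe
  rule 2 (vowel merger): niyuhahe → niyuhohe
  rule 3 (apocope): niyuhohe → niyuhoh
  rule 4: no change — niyuhoh
  ⇒ Nevas niyuhoh
The regular Nevas reflex would be 'niyuhoh', but the attested form is 'niyuhuh'. The correspondence is irregular, so they are not cognates (the Nevas form has a different source).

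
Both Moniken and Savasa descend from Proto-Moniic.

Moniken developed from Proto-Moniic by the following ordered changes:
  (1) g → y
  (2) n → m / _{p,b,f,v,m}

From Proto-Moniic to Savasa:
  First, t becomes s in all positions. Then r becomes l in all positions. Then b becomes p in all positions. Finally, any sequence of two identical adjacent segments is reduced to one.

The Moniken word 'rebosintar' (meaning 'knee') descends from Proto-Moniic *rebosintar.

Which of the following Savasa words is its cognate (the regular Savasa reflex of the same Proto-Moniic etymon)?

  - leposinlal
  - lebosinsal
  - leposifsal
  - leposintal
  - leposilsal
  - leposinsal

leposinsal

Savasa: start from *rebosintar.
  rule 1 (unconditioned shift): rebosintar → rebosinsar
  rule 2 (unconditioned shift): rebosinsar → lebosinsal
  rule 3 (unconditioned shift): lebosinsal → leposinsal
  rule 4: no change — leposinsal
  ⇒ Savasa leposinsal
Among the options, 'leposinsal' alone shows every Savasa change applied in order.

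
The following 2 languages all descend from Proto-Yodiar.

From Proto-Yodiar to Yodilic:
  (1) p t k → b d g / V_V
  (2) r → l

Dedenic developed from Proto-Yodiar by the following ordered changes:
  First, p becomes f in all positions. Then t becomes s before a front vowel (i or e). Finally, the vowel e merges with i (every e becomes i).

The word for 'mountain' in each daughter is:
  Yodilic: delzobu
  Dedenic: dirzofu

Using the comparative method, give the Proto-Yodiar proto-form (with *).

Position 3: Yodilic has l, Dedenic has r. Dedenic preserves r here (none of its changes turn any other segment into r), so the proto-segment is *r.
Position 6: Yodilic has b, Dedenic has f. Taking the neighbouring segments as reconstructed: Yodilic b could go back to *p or *b; Dedenic f could go back to *p or *f — the one source consistent with every daughter is *p.
Position 2: Yodilic has e, Dedenic has i. Yodilic preserves e here (none of its changes turn any other segment into e), so the proto-segment is *e.
Verify the candidate proto-form against each daughter:
Yodilic: *derzopu
  derzopu → derzobu   [intervocalic voicing]
  derzobu → delzobu   [unconditioned shift]
  giving Yodilic delzobu.
Dedenic: *derzopu > derzofu > dirzofu  (by unconditioned shift, vowel merger)
No other proto-form is consistent with every reflex, so the reconstruction is *derzopu.

*derzopu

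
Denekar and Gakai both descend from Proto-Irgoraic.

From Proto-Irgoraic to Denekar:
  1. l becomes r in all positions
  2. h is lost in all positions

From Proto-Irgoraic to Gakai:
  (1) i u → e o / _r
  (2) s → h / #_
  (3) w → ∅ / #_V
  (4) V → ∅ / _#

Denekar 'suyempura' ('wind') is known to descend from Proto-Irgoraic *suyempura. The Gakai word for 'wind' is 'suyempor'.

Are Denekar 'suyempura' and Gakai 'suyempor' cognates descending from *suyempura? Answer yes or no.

Derive the expected Gakai reflex of *suyempura:
Gakai: *suyempura
  suyempura → suyempora   [pre-rhotic lowering]
  suyempora → huyempora   [debuccalisation]
  huyempora (rule 3 does not apply)
  huyempora → huyempor   [apocope]
  giving Gakai huyempor.
The regular Gakai reflex would be 'huyempor', but the attested form is 'suyempor'. The correspondence is irregular, so they are not cognates (the Gakai form has a different source).

no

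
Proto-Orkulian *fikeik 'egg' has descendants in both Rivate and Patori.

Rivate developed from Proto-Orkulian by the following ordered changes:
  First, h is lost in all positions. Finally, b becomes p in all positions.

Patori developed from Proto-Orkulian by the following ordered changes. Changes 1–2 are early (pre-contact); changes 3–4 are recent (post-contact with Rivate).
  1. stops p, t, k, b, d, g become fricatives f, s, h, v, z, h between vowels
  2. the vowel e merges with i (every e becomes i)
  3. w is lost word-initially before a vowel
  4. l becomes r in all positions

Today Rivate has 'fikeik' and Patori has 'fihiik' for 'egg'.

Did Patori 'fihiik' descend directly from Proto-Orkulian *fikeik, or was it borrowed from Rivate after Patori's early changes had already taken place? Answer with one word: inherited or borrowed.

If inherited, *fikeik would pass through all of Patori's changes:
Patori: start from *fikeik.
  rule 1 (intervocalic lenition): fikeik → fiheik
  rule 2 (vowel merger): fiheik → fihiik
  rule 3: no change — fihiik
  rule 4: no change — fihiik
  ⇒ Patori fihiik
If borrowed from Rivate 'fikeik' after the early changes, it would undergo only the recent ones:
  rule 3 (glide loss): no change (fikeik)
  rule 4 (unconditioned shift): no change (fikeik)
  ⇒ as a loan: fikeik
Patori 'fihiik' matches the inherited outcome exactly, so it is an inherited cognate, not a loan.

inherited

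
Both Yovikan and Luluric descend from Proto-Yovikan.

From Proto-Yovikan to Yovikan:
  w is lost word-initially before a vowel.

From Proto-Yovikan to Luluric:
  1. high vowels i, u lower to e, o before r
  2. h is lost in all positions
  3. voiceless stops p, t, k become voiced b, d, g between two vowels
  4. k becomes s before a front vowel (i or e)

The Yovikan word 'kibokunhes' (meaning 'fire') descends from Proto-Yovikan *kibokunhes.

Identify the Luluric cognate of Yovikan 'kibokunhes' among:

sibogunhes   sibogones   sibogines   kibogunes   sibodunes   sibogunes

sibogunes

Luluric: start from *kibokunhes.
  rule 1: no change — kibokunhes
  rule 2 (h-loss): kibokunhes → kibokunes
  rule 3 (intervocalic voicing): kibokunes → kibogunes
  rule 4 (palatalisation): kibogunes → sibogunes
  ⇒ Luluric sibogunes
The other candidates each miss or misapply at least one Luluric change.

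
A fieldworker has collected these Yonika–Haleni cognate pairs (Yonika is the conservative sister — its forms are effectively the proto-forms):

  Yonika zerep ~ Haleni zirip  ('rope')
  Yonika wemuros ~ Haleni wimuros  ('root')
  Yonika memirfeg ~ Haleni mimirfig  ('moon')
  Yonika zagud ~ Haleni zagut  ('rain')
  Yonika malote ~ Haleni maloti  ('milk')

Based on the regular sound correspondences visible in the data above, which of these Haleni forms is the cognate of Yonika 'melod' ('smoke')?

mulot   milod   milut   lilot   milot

memirfeg ~ mimirfig — Yonika e corresponds to Haleni i after a consonant, before a consonant other than r, m, n, p, b, f, v.
zagud ~ zagut — Yonika d corresponds to Haleni t word-finally.
Applying these to Yonika 'melod':
  melod → milod   (e→i after a consonant, before a consonant other than r, m, n, p, b, f, v)
  milod → milot   (d→t word-finally)
So the Haleni cognate is 'milot'.

milot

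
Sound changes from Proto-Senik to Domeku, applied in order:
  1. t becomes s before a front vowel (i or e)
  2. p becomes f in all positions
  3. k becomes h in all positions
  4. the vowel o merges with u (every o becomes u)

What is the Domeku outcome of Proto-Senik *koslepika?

huslefiha

Domeku: *koslepika > koslefika > hoslefiha > huslefiha  (by unconditioned shift, unconditioned shift, vowel merger)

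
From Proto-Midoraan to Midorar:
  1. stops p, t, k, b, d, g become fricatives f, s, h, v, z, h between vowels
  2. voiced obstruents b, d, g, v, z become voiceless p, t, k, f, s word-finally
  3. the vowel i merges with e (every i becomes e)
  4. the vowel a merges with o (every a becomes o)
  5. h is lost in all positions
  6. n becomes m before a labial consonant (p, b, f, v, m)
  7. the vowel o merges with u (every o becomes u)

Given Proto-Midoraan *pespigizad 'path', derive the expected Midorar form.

Midorar: *pespigizad
  pespigizad → pespihizad   [intervocalic lenition]
  pespihizad → pespihizat   [final devoicing]
  pespihizat → pespehezat   [vowel merger]
  pespehezat → pespehezot   [vowel merger]
  pespehezot → pespeezot   [h-loss]
  pespeezot (rule 6 does not apply)
  pespeezot → pespeezut   [vowel merger]
  giving Midorar pespeezut.

pespeezut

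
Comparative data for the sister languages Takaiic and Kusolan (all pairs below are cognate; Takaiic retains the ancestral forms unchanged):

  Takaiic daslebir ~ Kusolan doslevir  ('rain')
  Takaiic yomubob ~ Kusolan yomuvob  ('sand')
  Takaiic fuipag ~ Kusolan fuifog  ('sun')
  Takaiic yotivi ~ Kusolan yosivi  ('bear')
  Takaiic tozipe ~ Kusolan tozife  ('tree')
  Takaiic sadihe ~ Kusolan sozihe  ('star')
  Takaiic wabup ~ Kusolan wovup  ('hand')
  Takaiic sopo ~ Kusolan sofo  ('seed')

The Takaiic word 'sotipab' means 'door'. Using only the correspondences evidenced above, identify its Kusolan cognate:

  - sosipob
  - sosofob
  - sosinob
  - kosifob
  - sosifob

yotivi ~ yosivi — Takaiic t corresponds to Kusolan s between vowels (before a front vowel).
fuipag ~ fuifog — Takaiic p corresponds to Kusolan f between vowels (before a back vowel).
wabup ~ wovup — Takaiic a corresponds to Kusolan o after a consonant, before a labial obstruent.
Applying these to Takaiic 'sotipab':
  sotipab → sosipab   (t→s between vowels (before a front vowel))
  sosipab → sosifab   (p→f between vowels (before a back vowel))
  sosifab → sosifob   (a→o after a consonant, before a labial obstruent)
So the Kusolan cognate is 'sosifob'.

sosifob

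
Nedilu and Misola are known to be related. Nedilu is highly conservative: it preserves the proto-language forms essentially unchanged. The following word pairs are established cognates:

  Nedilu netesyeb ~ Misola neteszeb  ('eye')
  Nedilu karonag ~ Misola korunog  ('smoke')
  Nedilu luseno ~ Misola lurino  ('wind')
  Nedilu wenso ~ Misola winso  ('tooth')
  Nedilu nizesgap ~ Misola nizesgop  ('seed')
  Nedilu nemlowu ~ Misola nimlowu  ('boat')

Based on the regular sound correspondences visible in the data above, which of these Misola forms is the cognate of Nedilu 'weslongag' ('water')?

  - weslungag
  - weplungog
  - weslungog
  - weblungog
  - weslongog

weslungog

karonag ~ korunog — Nedilu o corresponds to Misola u after a consonant, before a nasal.
karonag ~ korunog — Nedilu a corresponds to Misola o after a consonant, before a consonant other than r, m, n, p, b, f, v.
Applying these to Nedilu 'weslongag':
  weslongag → weslungag   (o→u after a consonant, before a nasal)
  weslungag → weslungog   (a→o after a consonant, before a consonant other than r, m, n, p, b, f, v)
So the Misola cognate is 'weslungog'.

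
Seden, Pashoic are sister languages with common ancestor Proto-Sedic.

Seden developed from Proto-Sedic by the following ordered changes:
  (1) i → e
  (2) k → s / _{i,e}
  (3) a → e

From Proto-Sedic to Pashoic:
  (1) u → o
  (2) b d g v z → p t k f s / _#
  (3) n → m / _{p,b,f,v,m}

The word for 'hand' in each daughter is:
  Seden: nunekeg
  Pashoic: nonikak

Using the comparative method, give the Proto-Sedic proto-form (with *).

Position 2: Seden has u, Pashoic has o. Seden preserves u here (none of its changes turn any other segment into u), so the proto-segment is *u.
Position 7: Seden has g, Pashoic has k. Seden preserves g here (none of its changes turn any other segment into g), so the proto-segment is *g.
Verify the candidate proto-form against each daughter:
Seden: *nunikag
  nunikag → nunekag   [vowel merger]
  nunekag (rule 2 does not apply)
  nunekag → nunekeg   [vowel merger]
  giving Seden nunekeg.
Pashoic: *nunikag > nonikag > nonikak  (by vowel merger, final devoicing)
Only *nunikag yields all of Seden nunekeg, Pashoic nonikak.

*nunikag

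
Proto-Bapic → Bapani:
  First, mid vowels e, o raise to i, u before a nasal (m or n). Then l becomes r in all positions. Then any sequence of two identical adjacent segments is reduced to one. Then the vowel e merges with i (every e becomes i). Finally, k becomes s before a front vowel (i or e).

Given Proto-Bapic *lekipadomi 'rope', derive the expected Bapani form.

Bapani: start from *lekipadomi.
  rule 1 (pre-nasal raising): lekipadomi → lekipadumi
  rule 2 (unconditioned shift): lekipadumi → rekipadumi
  rule 3: no change — rekipadumi
  rule 4 (vowel merger): rekipadumi → rikipadumi
  rule 5 (palatalisation): rikipadumi → risipadumi
  ⇒ Bapani risipadumi

risipadumi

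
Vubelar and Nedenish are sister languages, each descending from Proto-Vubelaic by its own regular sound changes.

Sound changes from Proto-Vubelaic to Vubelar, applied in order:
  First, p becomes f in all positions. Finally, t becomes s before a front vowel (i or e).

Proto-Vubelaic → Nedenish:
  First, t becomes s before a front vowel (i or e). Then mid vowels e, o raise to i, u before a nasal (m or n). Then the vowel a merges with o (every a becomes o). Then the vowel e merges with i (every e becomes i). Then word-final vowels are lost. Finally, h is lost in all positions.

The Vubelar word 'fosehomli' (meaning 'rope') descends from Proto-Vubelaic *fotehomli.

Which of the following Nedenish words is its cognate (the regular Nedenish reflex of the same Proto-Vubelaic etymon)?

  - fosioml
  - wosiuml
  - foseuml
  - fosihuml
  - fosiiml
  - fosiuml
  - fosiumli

Nedenish: *fotehomli > fosehomli > fosehumli > fosihumli > fosihuml > fosiuml  (by palatalisation, pre-nasal raising, vowel merger, apocope, h-loss)
The other candidates each miss or misapply at least one Nedenish change.

fosiuml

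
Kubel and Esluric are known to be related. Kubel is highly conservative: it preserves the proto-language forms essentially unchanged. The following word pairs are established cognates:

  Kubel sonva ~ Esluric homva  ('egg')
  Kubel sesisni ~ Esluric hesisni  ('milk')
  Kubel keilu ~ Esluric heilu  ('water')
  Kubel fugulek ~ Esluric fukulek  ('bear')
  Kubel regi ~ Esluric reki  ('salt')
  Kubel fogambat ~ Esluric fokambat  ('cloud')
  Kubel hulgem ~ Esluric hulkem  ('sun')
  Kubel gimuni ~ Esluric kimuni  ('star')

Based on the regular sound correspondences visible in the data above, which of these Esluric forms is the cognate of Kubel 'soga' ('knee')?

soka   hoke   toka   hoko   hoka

hoka

sonva ~ homva — Kubel s corresponds to Esluric h word-initially before a back vowel.
fogambat ~ fokambat — Kubel g corresponds to Esluric k between vowels (before a back vowel).
Applying these to Kubel 'soga':
  soga → hoga   (s→h word-initially before a back vowel)
  hoga → hoka   (g→k between vowels (before a back vowel))
So the Esluric cognate is 'hoka'.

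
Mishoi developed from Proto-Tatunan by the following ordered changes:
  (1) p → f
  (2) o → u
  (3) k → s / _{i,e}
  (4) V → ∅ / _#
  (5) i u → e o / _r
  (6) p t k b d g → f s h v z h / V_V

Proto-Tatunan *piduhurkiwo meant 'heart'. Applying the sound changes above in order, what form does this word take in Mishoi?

Mishoi: start from *piduhurkiwo.
  rule 1 (unconditioned shift): piduhurkiwo → fiduhurkiwo
  rule 2 (vowel merger): fiduhurkiwo → fiduhurkiwu
  rule 3 (palatalisation): fiduhurkiwu → fiduhursiwu
  rule 4 (apocope): fiduhursiwu → fiduhursiw
  rule 5 (pre-rhotic lowering): fiduhursiw → fiduhorsiw
  rule 6 (intervocalic lenition): fiduhorsiw → fizuhorsiw
  ⇒ Mishoi fizuhorsiw

fizuhorsiw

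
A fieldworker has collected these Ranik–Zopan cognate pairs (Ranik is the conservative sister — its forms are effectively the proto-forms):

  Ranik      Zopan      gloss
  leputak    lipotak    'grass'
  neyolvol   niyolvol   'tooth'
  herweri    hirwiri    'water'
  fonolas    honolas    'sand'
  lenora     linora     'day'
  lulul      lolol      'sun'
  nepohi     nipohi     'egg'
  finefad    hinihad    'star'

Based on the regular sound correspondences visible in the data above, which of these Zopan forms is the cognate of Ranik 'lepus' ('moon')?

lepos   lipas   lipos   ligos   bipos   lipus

lipos

leputak ~ lipotak, nepohi ~ nipohi — Ranik e corresponds to Zopan i after a consonant, before a labial obstruent.
leputak ~ lipotak, lulul ~ lolol — Ranik u corresponds to Zopan o after a consonant, before a consonant other than r, m, n, p, b, f, v.
Applying these to Ranik 'lepus':
  lepus → lipus   (e→i after a consonant, before a labial obstruent)
  lipus → lipos   (u→o after a consonant, before a consonant other than r, m, n, p, b, f, v)
So the Zopan cognate is 'lipos'.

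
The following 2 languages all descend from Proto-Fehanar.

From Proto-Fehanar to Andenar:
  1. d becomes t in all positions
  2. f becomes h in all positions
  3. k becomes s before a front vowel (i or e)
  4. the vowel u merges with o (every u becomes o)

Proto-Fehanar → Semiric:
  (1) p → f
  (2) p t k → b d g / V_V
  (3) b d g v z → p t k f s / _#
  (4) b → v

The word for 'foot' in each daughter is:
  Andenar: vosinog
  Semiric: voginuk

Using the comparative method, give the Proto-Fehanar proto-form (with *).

Position 6: Andenar has o, Semiric has u. Semiric preserves u here (none of its changes turn any other segment into u), so the proto-segment is *u.
Position 3: Andenar has s, Semiric has g. Taking the neighbouring segments as reconstructed: Andenar s could go back to *k or *s; Semiric g could go back to *k or *g — the one source consistent with every daughter is *k.
Position 7: Andenar has g, Semiric has k. Andenar preserves g here (none of its changes turn any other segment into g), so the proto-segment is *g.
The remaining positions agree across the daughters. Check the candidate against every language:
Andenar: start from *vokinug.
  rule 1: no change — vokinug
  rule 2: no change — vokinug
  rule 3 (palatalisation): vokinug → vosinug
  rule 4 (vowel merger): vosinug → vosinog
  ⇒ Andenar vosinog
Semiric: *vokinug
  vokinug (rule 1 does not apply)
  vokinug → voginug   [intervocalic voicing]
  voginug → voginuk   [final devoicing]
  voginuk (rule 4 does not apply)
  giving Semiric voginuk.
Only *vokinug yields all of Andenar vosinog, Semiric voginuk.

*vokinug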